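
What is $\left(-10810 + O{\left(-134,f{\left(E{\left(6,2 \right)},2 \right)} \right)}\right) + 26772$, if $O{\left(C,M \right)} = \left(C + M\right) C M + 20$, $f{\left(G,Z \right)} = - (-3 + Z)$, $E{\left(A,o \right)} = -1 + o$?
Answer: $33804$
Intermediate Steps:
$f{\left(G,Z \right)} = 3 - Z$
$O{\left(C,M \right)} = 20 + C M \left(C + M\right)$ ($O{\left(C,M \right)} = C \left(C + M\right) M + 20 = C M \left(C + M\right) + 20 = 20 + C M \left(C + M\right)$)
$\left(-10810 + O{\left(-134,f{\left(E{\left(6,2 \right)},2 \right)} \right)}\right) + 26772 = \left(-10810 + \left(20 - 134 \left(3 - 2\right)^{2} + \left(3 - 2\right) \left(-134\right)^{2}\right)\right) + 26772 = \left(-10810 + \left(20 - 134 \left(3 - 2\right)^{2} + \left(3 - 2\right) 17956\right)\right) + 26772 = \left(-10810 + \left(20 - 134 \cdot 1^{2} + 1 \cdot 17956\right)\right) + 26772 = \left(-10810 + \left(20 - 134 + 17956\right)\right) + 26772 = \left(-10810 + 17842\right) + 26772 = 7032 + 26772 = 33804$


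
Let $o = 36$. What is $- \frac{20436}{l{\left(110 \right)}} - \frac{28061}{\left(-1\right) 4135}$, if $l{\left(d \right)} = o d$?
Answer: $\frac{88729}{54582} \approx 1.6256$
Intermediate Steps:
$l{\left(d \right)} = 36 d$
$- \frac{20436}{l{\left(110 \right)}} - \frac{28061}{\left(-1\right) 4135} = - \frac{20436}{36 \cdot 110} - \frac{28061}{\left(-1\right) 4135} = - \frac{20436}{3960} - \frac{28061}{-4135} = \left(-20436\right) \frac{1}{3960} - - \frac{28061}{4135} = - \frac{1703}{330} + \frac{28061}{4135} = \frac{88729}{54582}$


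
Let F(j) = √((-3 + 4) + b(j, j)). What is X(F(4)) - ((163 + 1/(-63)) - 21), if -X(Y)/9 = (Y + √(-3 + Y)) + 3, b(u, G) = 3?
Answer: -11780/63 - 9*I ≈ -186.98 - 9.0*I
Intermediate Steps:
F(j) = 2 (F(j) = √((-3 + 4) + 3) = √(1 + 3) = √4 = 2)
X(Y) = -27 - 9*Y - 9*√(-3 + Y) (X(Y) = -9*((Y + √(-3 + Y)) + 3) = -9*(3 + Y + √(-3 + Y)) = -27 - 9*Y - 9*√(-3 + Y))
X(F(4)) - ((163 + 1/(-63)) - 21) = (-27 - 9*2 - 9*√(-3 + 2)) - ((163 + 1/(-63)) - 21) = (-27 - 18 - 9*I) - ((163 - 1/63) - 21) = (-27 - 18 - 9*I) - (10268/63 - 21) = (-45 - 9*I) - 1*8945/63 = (-45 - 9*I) - 8945/63 = -11780/63 - 9*I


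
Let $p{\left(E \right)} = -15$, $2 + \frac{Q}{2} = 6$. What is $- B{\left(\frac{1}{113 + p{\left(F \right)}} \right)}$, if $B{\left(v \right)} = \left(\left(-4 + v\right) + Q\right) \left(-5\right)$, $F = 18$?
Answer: $\frac{1965}{98} \approx 20.051$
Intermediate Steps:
$Q = 8$ ($Q = -4 + 2 \cdot 6 = -4 + 12 = 8$)
$B{\left(v \right)} = -20 - 5 v$ ($B{\left(v \right)} = \left(\left(-4 + v\right) + 8\right) \left(-5\right) = \left(4 + v\right) \left(-5\right) = -20 - 5 v$)
$- B{\left(\frac{1}{113 + p{\left(F \right)}} \right)} = - (-20 - \frac{5}{113 - 15}) = - (-20 - \frac{5}{98}) = \left(-1\right) \left(- \frac{1965}{98}\right) = \frac{1965}{98}$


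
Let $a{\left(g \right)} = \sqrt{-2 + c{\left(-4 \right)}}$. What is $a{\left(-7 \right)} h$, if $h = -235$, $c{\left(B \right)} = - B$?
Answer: $- 235 \sqrt{2} \approx -332.34$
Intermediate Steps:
$a{\left(g \right)} = \sqrt{2}$ ($a{\left(g \right)} = \sqrt{-2 - -4} = \sqrt{-2 + 4} = \sqrt{2}$)
$a{\left(-7 \right)} h = \sqrt{2} \left(-235\right) = - 235 \sqrt{2}$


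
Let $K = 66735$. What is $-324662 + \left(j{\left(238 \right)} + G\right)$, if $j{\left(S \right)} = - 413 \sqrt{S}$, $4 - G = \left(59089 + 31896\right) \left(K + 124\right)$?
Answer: $-6083490773 - 413 \sqrt{238} \approx -6.0835 \cdot 10^{9}$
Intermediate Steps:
$G = -6083166111$ ($G = 4 - \left(59089 + 31896\right) \left(66735 + 124\right) = 4 - 90985 \cdot 66859 = 4 - 6083166115 = -6083166111$)
$-324662 + \left(j{\left(238 \right)} + G\right) = -324662 - \left(6083166111 + 413 \sqrt{238}\right) = -6083490773 - 413 \sqrt{238}$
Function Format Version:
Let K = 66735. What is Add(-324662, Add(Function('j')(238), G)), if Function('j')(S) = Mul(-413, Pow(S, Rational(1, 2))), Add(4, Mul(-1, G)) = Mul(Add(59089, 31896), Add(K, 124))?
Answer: Add(-6083490773, Mul(-413, Pow(238, Rational(1, 2)))) ≈ -6.0835e+9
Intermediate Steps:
G = -6083166111 (G = Add(4, Mul(-1, Mul(Add(59089, 31896), Add(66735, 124)))) = Add(4, Mul(-1, Mul(90985, 66859))) = Add(4, Mul(-1, 6083166115)) = Add(4, -6083166115) = -6083166111)
Add(-324662, Add(Function('j')(238), G)) = Add(-324662, Add(Mul(-413, Pow(238, Rational(1, 2))), -6083166111)) = Add(-324662, Add(-6083166111, Mul(-413, Pow(238, Rational(1, 2))))) = Add(-6083490773, Mul(-413, Pow(238, Rational(1, 2))))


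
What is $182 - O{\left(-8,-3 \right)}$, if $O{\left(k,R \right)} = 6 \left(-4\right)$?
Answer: $206$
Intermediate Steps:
$O{\left(k,R \right)} = -24$
$182 - O{\left(-8,-3 \right)} = 182 - -24 = 182 + 24 = 206$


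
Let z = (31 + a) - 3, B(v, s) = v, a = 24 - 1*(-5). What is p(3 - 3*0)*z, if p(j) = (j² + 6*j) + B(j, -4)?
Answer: 1710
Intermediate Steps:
a = 29 (a = 24 + 5 = 29)
p(j) = j² + 7*j (p(j) = (j² + 6*j) + j = j² + 7*j)
z = 57 (z = (31 + 29) - 3 = 60 - 3 = 57)
p(3 - 3*0)*z = ((3 - 3*0)*(7 + (3 - 3*0)))*57 = ((3 + 0)*(7 + (3 + 0)))*57 = (3*(7 + 3))*57 = (3*10)*57 = 30*57 = 1710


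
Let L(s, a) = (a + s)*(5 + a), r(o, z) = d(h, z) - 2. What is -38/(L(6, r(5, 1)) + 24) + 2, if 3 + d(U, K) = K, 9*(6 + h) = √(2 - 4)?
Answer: 7/13 ≈ 0.53846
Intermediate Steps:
h = -6 + I*√2/9 (h = -6 + √(2 - 4)/9 = -6 + √(-2)/9 = -6 + (I*√2)/9 = -6 + I*√2/9 ≈ -6.0 + 0.15713*I)
d(U, K) = -3 + K
r(o, z) = -5 + z (r(o, z) = (-3 + z) - 2 = -5 + z)
L(s, a) = (5 + a)*(a + s)
-38/(L(6, r(5, 1)) + 24) + 2 = -38/(((-5 + 1)² + 5*(-5 + 1) + 5*6 + (-5 + 1)*6) + 24) + 2 = -38/(((-4)² + 5*(-4) + 30 - 4*6) + 24) + 2 = -38/((16 - 20 + 30 - 24) + 24) + 2 = -38/(2 + 24) + 2 = -38/26 + 2 = (1/26)*(-38) + 2 = -19/13 + 2 = 7/13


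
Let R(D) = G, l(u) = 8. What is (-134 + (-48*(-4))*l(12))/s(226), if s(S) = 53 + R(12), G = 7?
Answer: 701/30 ≈ 23.367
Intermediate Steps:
R(D) = 7
s(S) = 60 (s(S) = 53 + 7 = 60)
(-134 + (-48*(-4))*l(12))/s(226) = (-134 - 48*(-4)*8)/60 = (-134 + 192*8)*(1/60) = (-134 + 1536)*(1/60) = 1402*(1/60) = 701/30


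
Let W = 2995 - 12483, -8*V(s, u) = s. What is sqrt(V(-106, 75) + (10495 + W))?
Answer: sqrt(4081)/2 ≈ 31.941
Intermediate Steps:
V(s, u) = -s/8
W = -9488
sqrt(V(-106, 75) + (10495 + W)) = sqrt(-1/8*(-106) + (10495 - 9488)) = sqrt(53/4 + 1007) = sqrt(4081/4) = sqrt(4081)/2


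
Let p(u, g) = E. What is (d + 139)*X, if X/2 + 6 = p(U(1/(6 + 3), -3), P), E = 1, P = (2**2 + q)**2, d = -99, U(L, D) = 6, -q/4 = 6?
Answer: -400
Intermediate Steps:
q = -24 (q = -4*6 = -24)
P = 400 (P = (2**2 - 24)**2 = (4 - 24)**2 = (-20)**2 = 400)
p(u, g) = 1
X = -10 (X = -12 + 2*1 = -12 + 2 = -10)
(d + 139)*X = (-99 + 139)*(-10) = 40*(-10) = -400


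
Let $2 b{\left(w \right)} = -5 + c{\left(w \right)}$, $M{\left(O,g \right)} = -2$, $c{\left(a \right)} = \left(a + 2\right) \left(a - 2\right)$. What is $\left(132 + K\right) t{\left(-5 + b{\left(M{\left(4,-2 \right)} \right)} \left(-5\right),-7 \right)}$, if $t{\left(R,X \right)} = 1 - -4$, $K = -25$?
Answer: $535$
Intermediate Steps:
$c{\left(a \right)} = \left(-2 + a\right) \left(2 + a\right)$ ($c{\left(a \right)} = \left(2 + a\right) \left(-2 + a\right) = \left(-2 + a\right) \left(2 + a\right)$)
$b{\left(w \right)} = - \frac{9}{2} + \frac{w^{2}}{2}$ ($b{\left(w \right)} = \frac{-5 + \left(-4 + w^{2}\right)}{2} = \frac{-9 + w^{2}}{2} = - \frac{9}{2} + \frac{w^{2}}{2}$)
$t{\left(R,X \right)} = 5$ ($t{\left(R,X \right)} = 1 + 4 = 5$)
$\left(132 + K\right) t{\left(-5 + b{\left(M{\left(4,-2 \right)} \right)} \left(-5\right),-7 \right)} = \left(132 - 25\right) 5 = 107 \cdot 5 = 535$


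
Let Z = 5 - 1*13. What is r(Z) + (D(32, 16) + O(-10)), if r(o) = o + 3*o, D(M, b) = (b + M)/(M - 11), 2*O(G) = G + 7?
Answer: -437/14 ≈ -31.214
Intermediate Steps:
O(G) = 7/2 + G/2 (O(G) = (G + 7)/2 = (7 + G)/2 = 7/2 + G/2)
D(M, b) = (M + b)/(-11 + M)
Z = -8 (Z = 5 - 13 = -8)
r(o) = 4*o
r(Z) + (D(32, 16) + O(-10)) = 4*(-8) + ((32 + 16)/(-11 + 32) + (7/2 + (½)*(-10))) = -32 + (48/21 + (7/2 - 5)) = -32 + ((1/21)*48 - 3/2) = -32 + (16/7 - 3/2) = -32 + 11/14 = -437/14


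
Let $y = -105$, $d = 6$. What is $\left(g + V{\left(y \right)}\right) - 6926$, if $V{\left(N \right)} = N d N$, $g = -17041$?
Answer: $42183$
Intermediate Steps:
$V{\left(N \right)} = 6 N^{2}$ ($V{\left(N \right)} = N 6 N = 6 N N = 6 N^{2}$)
$\left(g + V{\left(y \right)}\right) - 6926 = \left(-17041 + 6 \left(-105\right)^{2}\right) - 6926 = \left(-17041 + 6 \cdot 11025\right) - 6926 = \left(-17041 + 66150\right) - 6926 = 49109 - 6926 = 42183$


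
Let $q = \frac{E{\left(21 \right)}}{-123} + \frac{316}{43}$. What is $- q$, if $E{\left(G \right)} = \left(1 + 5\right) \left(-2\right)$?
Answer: $- \frac{13128}{1763} \approx -7.4464$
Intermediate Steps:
$E{\left(G \right)} = -12$ ($E{\left(G \right)} = 6 \left(-2\right) = -12$)
$q = \frac{13128}{1763}$ ($q = - \frac{12}{-123} + \frac{316}{43} = \left(-12\right) \left(- \frac{1}{123}\right) + 316 \cdot \frac{1}{43} = \frac{4}{41} + \frac{316}{43} = \frac{13128}{1763} \approx 7.4464$)
$- q = \left(-1\right) \frac{13128}{1763} = - \frac{13128}{1763}$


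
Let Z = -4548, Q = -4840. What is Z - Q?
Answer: 292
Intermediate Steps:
Z - Q = -4548 - 1*(-4840) = -4548 + 4840 = 292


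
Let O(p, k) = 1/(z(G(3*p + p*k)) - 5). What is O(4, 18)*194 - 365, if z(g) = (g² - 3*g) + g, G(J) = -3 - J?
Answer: -1412088/3869 ≈ -364.98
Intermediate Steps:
z(g) = g² - 2*g
O(p, k) = 1/(-5 + (-5 - 3*p - k*p)*(-3 - 3*p - k*p)) (O(p, k) = 1/((-3 - (3*p + p*k))*(-2 + (-3 - (3*p + p*k))) - 5) = 1/((-3 - (3*p + k*p))*(-2 + (-3 - (3*p + k*p))) - 5) = 1/((-3 + (-3*p - k*p))*(-2 + (-3 + (-3*p - k*p))) - 5) = 1/((-3 - 3*p - k*p)*(-2 + (-3 - 3*p - k*p)) - 5) = 1/((-3 - 3*p - k*p)*(-5 - 3*p - k*p) - 5) = 1/((-5 - 3*p - k*p)*(-3 - 3*p - k*p) - 5) = 1/(-5 + (-5 - 3*p - k*p)*(-3 - 3*p - k*p)))
O(4, 18)*194 - 365 = 194/(-5 + (3 + 4*(3 + 18))*(5 + 4*(3 + 18))) - 365 = 194/(-5 + (3 + 4*21)*(5 + 4*21)) - 365 = 194/(-5 + (3 + 84)*(5 + 84)) - 365 = 194/(-5 + 87*89) - 365 = 194/(-5 + 7743) - 365 = 194/7738 - 365 = (1/7738)*194 - 365 = 97/3869 - 365 = -1412088/3869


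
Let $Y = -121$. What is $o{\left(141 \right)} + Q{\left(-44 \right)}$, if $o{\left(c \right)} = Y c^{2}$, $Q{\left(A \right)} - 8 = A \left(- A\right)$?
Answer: $-2407529$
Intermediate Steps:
$Q{\left(A \right)} = 8 - A^{2}$ ($Q{\left(A \right)} = 8 + A \left(- A\right) = 8 - A^{2}$)
$o{\left(c \right)} = - 121 c^{2}$
$o{\left(141 \right)} + Q{\left(-44 \right)} = - 121 \cdot 141^{2} + \left(8 - \left(-44\right)^{2}\right) = \left(-121\right) 19881 + \left(8 - 1936\right) = -2405601 + \left(8 - 1936\right) = -2405601 - 1928 = -2407529$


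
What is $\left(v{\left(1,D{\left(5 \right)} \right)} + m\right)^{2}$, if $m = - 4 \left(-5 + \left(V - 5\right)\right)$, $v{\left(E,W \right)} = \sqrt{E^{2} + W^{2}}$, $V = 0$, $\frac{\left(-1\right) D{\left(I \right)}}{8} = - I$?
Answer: $\left(40 + \sqrt{1601}\right)^{2} \approx 6402.0$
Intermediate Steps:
$D{\left(I \right)} = 8 I$ ($D{\left(I \right)} = - 8 \left(- I\right) = 8 I$)
$m = 40$ ($m = - 4 \left(-5 + \left(0 - 5\right)\right) = - 4 \left(-5 - 5\right) = \left(-4\right) \left(-10\right) = 40$)
$\left(v{\left(1,D{\left(5 \right)} \right)} + m\right)^{2} = \left(\sqrt{1^{2} + \left(8 \cdot 5\right)^{2}} + 40\right)^{2} = \left(\sqrt{1 + 40^{2}} + 40\right)^{2} = \left(\sqrt{1 + 1600} + 40\right)^{2} = \left(\sqrt{1601} + 40\right)^{2} = \left(40 + \sqrt{1601}\right)^{2}$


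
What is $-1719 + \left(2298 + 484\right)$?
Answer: $1063$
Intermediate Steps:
$-1719 + \left(2298 + 484\right) = -1719 + 2782 = 1063$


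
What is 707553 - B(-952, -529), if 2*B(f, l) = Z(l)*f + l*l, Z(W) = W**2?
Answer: 267543897/2 ≈ 1.3377e+8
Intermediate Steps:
B(f, l) = l**2/2 + f*l**2/2 (B(f, l) = (l**2*f + l*l)/2 = (f*l**2 + l**2)/2 = (l**2 + f*l**2)/2 = l**2/2 + f*l**2/2)
707553 - B(-952, -529) = 707553 - (-529)**2*(1 - 952)/2 = 707553 - 279841*(-951)/2 = 707553 - 1*(-266128791/2) = 707553 + 266128791/2 = 267543897/2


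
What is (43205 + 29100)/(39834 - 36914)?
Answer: 14461/584 ≈ 24.762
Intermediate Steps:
(43205 + 29100)/(39834 - 36914) = 72305/2920 = 72305*(1/2920) = 14461/584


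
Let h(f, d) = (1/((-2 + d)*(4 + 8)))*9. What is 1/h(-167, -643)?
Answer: -860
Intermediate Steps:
h(f, d) = 3/(4*(-2 + d)) (h(f, d) = (1/((-2 + d)*12))*9 = ((1/12)/(-2 + d))*9 = (1/(12*(-2 + d)))*9 = 3/(4*(-2 + d)))
1/h(-167, -643) = 1/(3/(4*(-2 - 643))) = 1/((3/4)/(-645)) = 1/((3/4)*(-1/645)) = 1/(-1/860) = -860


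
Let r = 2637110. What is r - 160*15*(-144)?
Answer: 2982710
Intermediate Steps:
r - 160*15*(-144) = 2637110 - 160*15*(-144) = 2637110 - 2400*(-144) = 2637110 - 1*(-345600) = 2637110 + 345600 = 2982710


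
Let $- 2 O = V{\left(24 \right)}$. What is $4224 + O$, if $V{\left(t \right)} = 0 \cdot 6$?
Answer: $4224$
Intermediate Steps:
$V{\left(t \right)} = 0$
$O = 0$ ($O = \left(- \frac{1}{2}\right) 0 = 0$)
$4224 + O = 4224 + 0 = 4224$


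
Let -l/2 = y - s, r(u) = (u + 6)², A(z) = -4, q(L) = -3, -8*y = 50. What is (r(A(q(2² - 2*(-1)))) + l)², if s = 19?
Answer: 11881/4 ≈ 2970.3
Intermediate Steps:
y = -25/4 (y = -⅛*50 = -25/4 ≈ -6.2500)
r(u) = (6 + u)²
l = 101/2 (l = -2*(-25/4 - 1*19) = -2*(-25/4 - 19) = -2*(-101/4) = 101/2 ≈ 50.500)
(r(A(q(2² - 2*(-1)))) + l)² = ((6 - 4)² + 101/2)² = (2² + 101/2)² = (4 + 101/2)² = (109/2)² = 11881/4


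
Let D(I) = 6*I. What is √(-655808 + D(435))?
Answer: I*√653198 ≈ 808.21*I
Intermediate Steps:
√(-655808 + D(435)) = √(-655808 + 6*435) = √(-655808 + 2610) = √(-653198) = I*√653198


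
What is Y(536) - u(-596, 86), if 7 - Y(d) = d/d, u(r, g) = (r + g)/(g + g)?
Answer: 771/86 ≈ 8.9651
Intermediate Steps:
u(r, g) = (g + r)/(2*g) (u(r, g) = (g + r)/((2*g)) = (g + r)*(1/(2*g)) = (g + r)/(2*g))
Y(d) = 6 (Y(d) = 7 - d/d = 7 - 1*1 = 7 - 1 = 6)
Y(536) - u(-596, 86) = 6 - (86 - 596)/(2*86) = 6 - (-510)/(2*86) = 6 - 1*(-255/86) = 6 + 255/86 = 771/86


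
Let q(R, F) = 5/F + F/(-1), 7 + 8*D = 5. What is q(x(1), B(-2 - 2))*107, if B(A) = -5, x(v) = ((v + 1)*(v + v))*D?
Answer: 428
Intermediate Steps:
D = -¼ (D = -7/8 + (⅛)*5 = -7/8 + 5/8 = -¼ ≈ -0.25000)
x(v) = -v*(1 + v)/2 (x(v) = ((v + 1)*(v + v))*(-¼) = ((1 + v)*(2*v))*(-¼) = (2*v*(1 + v))*(-¼) = -v*(1 + v)/2)
q(R, F) = -F + 5/F (q(R, F) = 5/F + F*(-1) = 5/F - F = -F + 5/F)
q(x(1), B(-2 - 2))*107 = (-1*(-5) + 5/(-5))*107 = (5 + 5*(-⅕))*107 = (5 - 1)*107 = 4*107 = 428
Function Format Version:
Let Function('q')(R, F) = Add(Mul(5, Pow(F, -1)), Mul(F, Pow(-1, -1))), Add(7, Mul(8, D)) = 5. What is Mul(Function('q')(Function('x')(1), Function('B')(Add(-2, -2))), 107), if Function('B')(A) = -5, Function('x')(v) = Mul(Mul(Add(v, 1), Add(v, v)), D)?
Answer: 428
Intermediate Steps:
D = Rational(-1, 4) (D = Add(Rational(-7, 8), Mul(Rational(1, 8), 5)) = Add(Rational(-7, 8), Rational(5, 8)) = Rational(-1, 4) ≈ -0.25000)
Function('x')(v) = Mul(Rational(-1, 2), v, Add(1, v)) (Function('x')(v) = Mul(Mul(Add(v, 1), Add(v, v)), Rational(-1, 4)) = Mul(Mul(Add(1, v), Mul(2, v)), Rational(-1, 4)) = Mul(Mul(2, v, Add(1, v)), Rational(-1, 4)) = Mul(Rational(-1, 2), v, Add(1, v)))
Function('q')(R, F) = Add(Mul(-1, F), Mul(5, Pow(F, -1))) (Function('q')(R, F) = Add(Mul(5, Pow(F, -1)), Mul(F, -1)) = Add(Mul(5, Pow(F, -1)), Mul(-1, F)) = Add(Mul(-1, F), Mul(5, Pow(F, -1))))
Mul(Function('q')(Function('x')(1), Function('B')(Add(-2, -2))), 107) = Mul(Add(Mul(-1, -5), Mul(5, Pow(-5, -1))), 107) = Mul(Add(5, Mul(5, Rational(-1, 5))), 107) = Mul(Add(5, -1), 107) = Mul(4, 107) = 428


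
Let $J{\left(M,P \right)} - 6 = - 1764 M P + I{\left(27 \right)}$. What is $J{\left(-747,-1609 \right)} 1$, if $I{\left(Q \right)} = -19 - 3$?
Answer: $-2120192188$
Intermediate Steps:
$I{\left(Q \right)} = -22$ ($I{\left(Q \right)} = -19 - 3 = -22$)
$J{\left(M,P \right)} = -16 - 1764 M P$ ($J{\left(M,P \right)} = 6 + \left(- 1764 M P - 22\right) = 6 - \left(22 + 1764 M P\right) = -16 - 1764 M P$)
$J{\left(-747,-1609 \right)} 1 = \left(-16 - \left(-1317708\right) \left(-1609\right)\right) 1 = \left(-16 - 2120192172\right) 1 = \left(-2120192188\right) 1 = -2120192188$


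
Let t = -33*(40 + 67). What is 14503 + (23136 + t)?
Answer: 34108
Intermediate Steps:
t = -3531 (t = -33*107 = -3531)
14503 + (23136 + t) = 14503 + (23136 - 3531) = 14503 + 19605 = 34108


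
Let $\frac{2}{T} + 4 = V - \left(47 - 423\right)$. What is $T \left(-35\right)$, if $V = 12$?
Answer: $- \frac{35}{192} \approx -0.18229$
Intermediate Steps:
$T = \frac{1}{192}$ ($T = \frac{2}{-4 + \left(12 - \left(47 - 423\right)\right)} = \frac{2}{-4 + \left(12 - -376\right)} = \frac{2}{-4 + \left(12 + 376\right)} = \frac{2}{-4 + 388} = \frac{2}{384} = 2 \cdot \frac{1}{384} = \frac{1}{192} \approx 0.0052083$)
$T \left(-35\right) = \frac{1}{192} \left(-35\right) = - \frac{35}{192}$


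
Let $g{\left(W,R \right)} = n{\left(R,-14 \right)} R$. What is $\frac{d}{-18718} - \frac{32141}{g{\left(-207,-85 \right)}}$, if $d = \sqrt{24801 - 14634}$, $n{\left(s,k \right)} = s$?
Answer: $- \frac{32141}{7225} - \frac{\sqrt{10167}}{18718} \approx -4.454$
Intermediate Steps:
$g{\left(W,R \right)} = R^{2}$ ($g{\left(W,R \right)} = R R = R^{2}$)
$d = \sqrt{10167} \approx 100.83$
$\frac{d}{-18718} - \frac{32141}{g{\left(-207,-85 \right)}} = \frac{\sqrt{10167}}{-18718} - \frac{32141}{\left(-85\right)^{2}} = \sqrt{10167} \left(- \frac{1}{18718}\right) - \frac{32141}{7225} = - \frac{\sqrt{10167}}{18718} - \frac{32141}{7225} = - \frac{32141}{7225} - \frac{\sqrt{10167}}{18718}$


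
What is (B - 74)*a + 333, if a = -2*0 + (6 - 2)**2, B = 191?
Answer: 2205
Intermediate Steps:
a = 16 (a = 0 + 4**2 = 0 + 16 = 16)
(B - 74)*a + 333 = (191 - 74)*16 + 333 = 117*16 + 333 = 1872 + 333 = 2205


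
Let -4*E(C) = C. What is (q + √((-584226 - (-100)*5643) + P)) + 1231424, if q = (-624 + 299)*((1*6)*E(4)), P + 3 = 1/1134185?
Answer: 1233374 + 32*I*√25035331655035/1134185 ≈ 1.2334e+6 + 141.17*I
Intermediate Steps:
P = -3402554/1134185 (P = -3 + 1/1134185 = -3402554/1134185 ≈ -3.0000)
E(C) = -C/4
q = 1950 (q = (-624 + 299)*((1*6)*(-¼*4)) = -1950*(-1) = -325*(-6) = 1950)
(q + √((-584226 - (-100)*5643) + P)) + 1231424 = (1950 + √((-584226 - (-100)*5643) - 3402554/1134185)) + 1231424 = (1950 + √((-584226 - 1*(-564300)) - 3402554/1134185)) + 1231424 = (1950 + √((-584226 + 564300) - 3402554/1134185)) + 1231424 = (1950 + √(-19926 - 3402554/1134185)) + 1231424 = (1950 + √(-22603172864/1134185)) + 1231424 = (1950 + 32*I*√25035331655035/1134185) + 1231424 = 1233374 + 32*I*√25035331655035/1134185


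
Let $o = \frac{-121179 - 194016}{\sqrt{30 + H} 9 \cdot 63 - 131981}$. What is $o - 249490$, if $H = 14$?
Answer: $- \frac{868458328737551}{3480967769} + \frac{71486226 \sqrt{11}}{3480967769} \approx -2.4949 \cdot 10^{5}$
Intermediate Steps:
$o = - \frac{315195}{-131981 + 1134 \sqrt{11}}$ ($o = \frac{-121179 - 194016}{\sqrt{30 + 14} \cdot 9 \cdot 63 - 131981} = - \frac{315195}{\sqrt{44} \cdot 9 \cdot 63 - 131981} = - \frac{315195}{2 \sqrt{11} \cdot 9 \cdot 63 - 131981} = - \frac{315195}{18 \sqrt{11} \cdot 63 - 131981} = - \frac{315195}{1134 \sqrt{11} - 131981} = - \frac{315195}{-131981 + 1134 \sqrt{11}} \approx 2.4582$)
$o - 249490 = \left(\frac{8319950259}{3480967769} + \frac{71486226 \sqrt{11}}{3480967769}\right) - 249490 = - \frac{868458328737551}{3480967769} + \frac{71486226 \sqrt{11}}{3480967769}$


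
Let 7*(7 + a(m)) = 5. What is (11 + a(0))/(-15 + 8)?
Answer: -33/49 ≈ -0.67347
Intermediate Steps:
a(m) = -44/7 (a(m) = -7 + (1/7)*5 = -7 + 5/7 = -44/7)
(11 + a(0))/(-15 + 8) = (11 - 44/7)/(-15 + 8) = (33/7)/(-7) = (33/7)*(-1/7) = -33/49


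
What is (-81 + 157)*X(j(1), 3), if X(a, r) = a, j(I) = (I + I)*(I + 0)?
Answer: 152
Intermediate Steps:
j(I) = 2*I**2 (j(I) = (2*I)*I = 2*I**2)
(-81 + 157)*X(j(1), 3) = (-81 + 157)*(2*1**2) = 76*(2*1) = 76*2 = 152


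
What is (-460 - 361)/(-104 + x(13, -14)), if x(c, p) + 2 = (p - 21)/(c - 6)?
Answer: 821/111 ≈ 7.3964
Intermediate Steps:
x(c, p) = -2 + (-21 + p)/(-6 + c) (x(c, p) = -2 + (p - 21)/(c - 6) = -2 + (-21 + p)/(-6 + c))
(-460 - 361)/(-104 + x(13, -14)) = (-460 - 361)/(-104 + (-9 - 14 - 2*13)/(-6 + 13)) = -821/(-104 + (-9 - 14 - 26)/7) = -821/(-104 + (1/7)*(-49)) = -821/(-104 - 7) = -821/(-111) = -821*(-1/111) = 821/111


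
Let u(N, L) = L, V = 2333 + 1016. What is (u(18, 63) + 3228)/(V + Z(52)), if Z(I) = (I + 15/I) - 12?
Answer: 171132/176243 ≈ 0.97100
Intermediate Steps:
V = 3349
Z(I) = -12 + I + 15/I
(u(18, 63) + 3228)/(V + Z(52)) = (63 + 3228)/(3349 + (-12 + 52 + 15/52)) = 3291/(3349 + (-12 + 52 + 15*(1/52))) = 3291/(3349 + (-12 + 52 + 15/52)) = 3291/(3349 + 2095/52) = 3291/(176243/52) = 3291*(52/176243) = 171132/176243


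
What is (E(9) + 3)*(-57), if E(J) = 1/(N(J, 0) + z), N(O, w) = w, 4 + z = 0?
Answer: -627/4 ≈ -156.75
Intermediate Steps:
z = -4 (z = -4 + 0 = -4)
E(J) = -¼ (E(J) = 1/(0 - 4) = 1/(-4) = -¼)
(E(9) + 3)*(-57) = (-¼ + 3)*(-57) = (11/4)*(-57) = -627/4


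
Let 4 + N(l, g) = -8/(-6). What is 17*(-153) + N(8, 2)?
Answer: -7811/3 ≈ -2603.7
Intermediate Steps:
N(l, g) = -8/3 (N(l, g) = -4 - 8/(-6) = -4 - 8*(-⅙) = -4 + 4/3 = -8/3)
17*(-153) + N(8, 2) = 17*(-153) - 8/3 = -2601 - 8/3 = -7811/3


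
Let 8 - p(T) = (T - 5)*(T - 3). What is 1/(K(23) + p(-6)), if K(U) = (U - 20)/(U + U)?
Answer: -46/4183 ≈ -0.010997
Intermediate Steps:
K(U) = (-20 + U)/(2*U) (K(U) = (-20 + U)/((2*U)) = (-20 + U)*(1/(2*U)) = (-20 + U)/(2*U))
p(T) = 8 - (-5 + T)*(-3 + T) (p(T) = 8 - (T - 5)*(T - 3) = 8 - (-5 + T)*(-3 + T))
1/(K(23) + p(-6)) = 1/((½)*(-20 + 23)/23 + (-7 - 1*(-6)² + 8*(-6))) = 1/((½)*(1/23)*3 + (-7 - 1*36 - 48)) = 1/(3/46 + (-7 - 36 - 48)) = 1/(3/46 - 91) = 1/(-4183/46) = -46/4183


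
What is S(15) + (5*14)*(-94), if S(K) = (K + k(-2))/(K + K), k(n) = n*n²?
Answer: -197393/30 ≈ -6579.8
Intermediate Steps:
k(n) = n³
S(K) = (-8 + K)/(2*K) (S(K) = (K + (-2)³)/(K + K) = (K - 8)/((2*K)) = (-8 + K)*(1/(2*K)) = (-8 + K)/(2*K))
S(15) + (5*14)*(-94) = (½)*(-8 + 15)/15 + (5*14)*(-94) = (½)*(1/15)*7 + 70*(-94) = 7/30 - 6580 = -197393/30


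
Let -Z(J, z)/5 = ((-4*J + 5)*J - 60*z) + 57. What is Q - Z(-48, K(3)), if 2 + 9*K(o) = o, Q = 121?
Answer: -140722/3 ≈ -46907.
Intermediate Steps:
K(o) = -2/9 + o/9
Z(J, z) = -285 + 300*z - 5*J*(5 - 4*J) (Z(J, z) = -5*(((-4*J + 5)*J - 60*z) + 57) = -5*(((5 - 4*J)*J - 60*z) + 57) = -5*((J*(5 - 4*J) - 60*z) + 57) = -5*((-60*z + J*(5 - 4*J)) + 57) = -5*(57 - 60*z + J*(5 - 4*J)) = -285 + 300*z - 5*J*(5 - 4*J))
Q - Z(-48, K(3)) = 121 - (-285 - 25*(-48) + 20*(-48)² + 300*(-2/9 + (⅑)*3)) = 121 - (-285 + 1200 + 20*2304 + 300*(-2/9 + ⅓)) = 121 - (-285 + 1200 + 46080 + 300*(⅑)) = 121 - (-285 + 1200 + 46080 + 100/3) = 121 - 1*141085/3 = 121 - 141085/3 = -140722/3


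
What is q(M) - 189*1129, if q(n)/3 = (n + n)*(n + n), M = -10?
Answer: -212181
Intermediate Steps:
q(n) = 12*n² (q(n) = 3*((n + n)*(n + n)) = 3*((2*n)*(2*n)) = 3*(4*n²) = 12*n²)
q(M) - 189*1129 = 12*(-10)² - 189*1129 = 12*100 - 213381 = 1200 - 213381 = -212181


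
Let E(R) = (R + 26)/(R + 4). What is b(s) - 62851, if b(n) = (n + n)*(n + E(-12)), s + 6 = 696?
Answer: 886934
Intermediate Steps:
E(R) = (26 + R)/(4 + R)
s = 690 (s = -6 + 696 = 690)
b(n) = 2*n*(-7/4 + n) (b(n) = (n + n)*(n + (26 - 12)/(4 - 12)) = (2*n)*(n + 14/(-8)) = (2*n)*(n - 1/8*14) = (2*n)*(n - 7/4) = (2*n)*(-7/4 + n) = 2*n*(-7/4 + n))
b(s) - 62851 = (1/2)*690*(-7 + 4*690) - 62851 = (1/2)*690*(-7 + 2760) - 62851 = (1/2)*690*2753 - 62851 = 949785 - 62851 = 886934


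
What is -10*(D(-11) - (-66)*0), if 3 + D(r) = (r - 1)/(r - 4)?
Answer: 22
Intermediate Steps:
D(r) = -3 + (-1 + r)/(-4 + r) (D(r) = -3 + (r - 1)/(r - 4) = -3 + (-1 + r)/(-4 + r))
-10*(D(-11) - (-66)*0) = -10*((11 - 2*(-11))/(-4 - 11) - (-66)*0) = -10*((11 + 22)/(-15) - 3*0) = -10*(-1/15*33 + 0) = -10*(-11/5 + 0) = -10*(-11/5) = 22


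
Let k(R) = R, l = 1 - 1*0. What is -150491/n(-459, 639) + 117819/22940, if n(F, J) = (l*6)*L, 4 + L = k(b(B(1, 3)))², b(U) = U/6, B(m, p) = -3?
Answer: 1381965787/206460 ≈ 6693.6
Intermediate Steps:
b(U) = U/6 (b(U) = U*(⅙) = U/6)
l = 1 (l = 1 + 0 = 1)
L = -15/4 (L = -4 + ((⅙)*(-3))² = -4 + (-½)² = -4 + ¼ = -15/4 ≈ -3.7500)
n(F, J) = -45/2 (n(F, J) = (1*6)*(-15/4) = 6*(-15/4) = -45/2)
-150491/n(-459, 639) + 117819/22940 = -150491/(-45/2) + 117819/22940 = -150491*(-2/45) + 117819*(1/22940) = 300982/45 + 117819/22940 = 1381965787/206460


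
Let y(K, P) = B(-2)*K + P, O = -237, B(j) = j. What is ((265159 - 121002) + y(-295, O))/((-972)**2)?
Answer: 24085/157464 ≈ 0.15296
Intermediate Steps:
y(K, P) = P - 2*K (y(K, P) = -2*K + P = P - 2*K)
((265159 - 121002) + y(-295, O))/((-972)**2) = ((265159 - 121002) + (-237 - 2*(-295)))/((-972)**2) = (144157 + (-237 + 590))/944784 = (144157 + 353)*(1/944784) = 144510*(1/944784) = 24085/157464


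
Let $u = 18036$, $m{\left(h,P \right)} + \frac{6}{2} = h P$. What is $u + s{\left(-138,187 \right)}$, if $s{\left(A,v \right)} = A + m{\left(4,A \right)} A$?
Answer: $94488$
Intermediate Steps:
$m{\left(h,P \right)} = -3 + P h$ ($m{\left(h,P \right)} = -3 + h P = -3 + P h$)
$s{\left(A,v \right)} = A + A \left(-3 + 4 A\right)$ ($s{\left(A,v \right)} = A + \left(-3 + A 4\right) A = A + \left(-3 + 4 A\right) A = A + A \left(-3 + 4 A\right)$)
$u + s{\left(-138,187 \right)} = 18036 + 2 \left(-138\right) \left(-1 + 2 \left(-138\right)\right) = 18036 + 2 \left(-138\right) \left(-1 - 276\right) = 18036 + 2 \left(-138\right) \left(-277\right) = 18036 + 76452 = 94488$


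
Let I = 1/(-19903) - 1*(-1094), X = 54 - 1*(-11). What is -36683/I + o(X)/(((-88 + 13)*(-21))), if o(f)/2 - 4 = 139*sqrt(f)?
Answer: -1149736063627/34293862575 + 278*sqrt(65)/1575 ≈ -32.103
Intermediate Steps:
X = 65 (X = 54 + 11 = 65)
o(f) = 8 + 278*sqrt(f) (o(f) = 8 + 2*(139*sqrt(f)) = 8 + 278*sqrt(f))
I = 21773881/19903 (I = -1/19903 + 1094 = 21773881/19903 ≈ 1094.0)
-36683/I + o(X)/(((-88 + 13)*(-21))) = -36683/21773881/19903 + (8 + 278*sqrt(65))/(((-88 + 13)*(-21))) = -36683*19903/21773881 + (8 + 278*sqrt(65))/((-75*(-21))) = -730101749/21773881 + (8 + 278*sqrt(65))/1575 = -730101749/21773881 + (8 + 278*sqrt(65))*(1/1575) = -730101749/21773881 + (8/1575 + 278*sqrt(65)/1575) = -1149736063627/34293862575 + 278*sqrt(65)/1575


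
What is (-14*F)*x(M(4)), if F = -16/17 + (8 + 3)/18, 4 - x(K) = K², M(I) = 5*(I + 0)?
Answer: -31108/17 ≈ -1829.9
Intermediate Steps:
M(I) = 5*I
x(K) = 4 - K²
F = -101/306 (F = -16*1/17 + 11*(1/18) = -16/17 + 11/18 = -101/306 ≈ -0.33007)
(-14*F)*x(M(4)) = (-14*(-101/306))*(4 - (5*4)²) = 707*(4 - 1*20²)/153 = 707*(4 - 1*400)/153 = 707*(4 - 400)/153 = (707/153)*(-396) = -31108/17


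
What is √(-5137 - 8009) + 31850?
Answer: 31850 + I*√13146 ≈ 31850.0 + 114.66*I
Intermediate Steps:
√(-5137 - 8009) + 31850 = √(-13146) + 31850 = I*√13146 + 31850 = 31850 + I*√13146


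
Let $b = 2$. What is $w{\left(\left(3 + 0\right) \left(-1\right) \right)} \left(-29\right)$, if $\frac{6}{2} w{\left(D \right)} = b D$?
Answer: $58$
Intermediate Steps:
$w{\left(D \right)} = \frac{2 D}{3}$
$w{\left(\left(3 + 0\right) \left(-1\right) \right)} \left(-29\right) = \frac{2 \left(3 + 0\right) \left(-1\right)}{3} \left(-29\right) = \frac{2 \cdot 3 \left(-1\right)}{3} \left(-29\right) = \frac{2}{3} \left(-3\right) \left(-29\right) = \left(-2\right) \left(-29\right) = 58$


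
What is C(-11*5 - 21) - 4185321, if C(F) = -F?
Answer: -4185245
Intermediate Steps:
C(-11*5 - 21) - 4185321 = -(-11*5 - 21) - 4185321 = -(-55 - 21) - 4185321 = -1*(-76) - 4185321 = 76 - 4185321 = -4185245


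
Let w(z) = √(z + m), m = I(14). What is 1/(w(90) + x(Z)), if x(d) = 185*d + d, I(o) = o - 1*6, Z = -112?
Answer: -1488/30998009 - √2/61996018 ≈ -4.8026e-5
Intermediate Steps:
I(o) = -6 + o (I(o) = o - 6 = -6 + o)
m = 8 (m = -6 + 14 = 8)
x(d) = 186*d
w(z) = √(8 + z) (w(z) = √(z + 8) = √(8 + z))
1/(w(90) + x(Z)) = 1/(√(8 + 90) + 186*(-112)) = 1/(√98 - 20832) = 1/(7*√2 - 20832) = 1/(-20832 + 7*√2)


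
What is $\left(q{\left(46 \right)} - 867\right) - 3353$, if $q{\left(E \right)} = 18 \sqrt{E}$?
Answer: $-4220 + 18 \sqrt{46} \approx -4097.9$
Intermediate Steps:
$\left(q{\left(46 \right)} - 867\right) - 3353 = \left(18 \sqrt{46} - 867\right) - 3353 = \left(-867 + 18 \sqrt{46}\right) - 3353 = -4220 + 18 \sqrt{46}$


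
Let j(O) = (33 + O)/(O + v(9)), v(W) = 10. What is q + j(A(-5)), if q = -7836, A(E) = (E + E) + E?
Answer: -39198/5 ≈ -7839.6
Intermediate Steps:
A(E) = 3*E (A(E) = 2*E + E = 3*E)
j(O) = (33 + O)/(10 + O) (j(O) = (33 + O)/(O + 10) = (33 + O)/(10 + O))
q + j(A(-5)) = -7836 + (33 + 3*(-5))/(10 + 3*(-5)) = -7836 + (33 - 15)/(10 - 15) = -7836 + 18/(-5) = -7836 - ⅕*18 = -7836 - 18/5 = -39198/5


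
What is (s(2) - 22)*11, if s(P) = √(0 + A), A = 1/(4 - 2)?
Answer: -242 + 11*√2/2 ≈ -234.22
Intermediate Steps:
A = ½ (A = 1/2 = ½ ≈ 0.50000)
s(P) = √2/2 (s(P) = √(0 + ½) = √(½) = √2/2)
(s(2) - 22)*11 = (√2/2 - 22)*11 = (-22 + √2/2)*11 = -242 + 11*√2/2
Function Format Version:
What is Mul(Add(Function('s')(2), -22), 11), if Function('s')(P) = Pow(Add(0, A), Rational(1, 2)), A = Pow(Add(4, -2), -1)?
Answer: Add(-242, Mul(Rational(11, 2), Pow(2, Rational(1, 2)))) ≈ -234.22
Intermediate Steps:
A = Rational(1, 2) (A = Pow(2, -1) = Rational(1, 2) ≈ 0.50000)
Function('s')(P) = Mul(Rational(1, 2), Pow(2, Rational(1, 2))) (Function('s')(P) = Pow(Add(0, Rational(1, 2)), Rational(1, 2)) = Pow(Rational(1, 2), Rational(1, 2)) = Mul(Rational(1, 2), Pow(2, Rational(1, 2))))
Mul(Add(Function('s')(2), -22), 11) = Mul(Add(Mul(Rational(1, 2), Pow(2, Rational(1, 2))), -22), 11) = Mul(Add(-22, Mul(Rational(1, 2), Pow(2, Rational(1, 2)))), 11) = Add(-242, Mul(Rational(11, 2), Pow(2, Rational(1, 2))))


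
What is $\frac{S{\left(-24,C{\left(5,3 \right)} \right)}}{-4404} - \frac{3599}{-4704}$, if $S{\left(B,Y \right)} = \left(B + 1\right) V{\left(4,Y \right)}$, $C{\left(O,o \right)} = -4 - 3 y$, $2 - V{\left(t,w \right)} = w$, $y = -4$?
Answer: $\frac{1266737}{1726368} \approx 0.73376$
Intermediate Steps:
$V{\left(t,w \right)} = 2 - w$
$C{\left(O,o \right)} = 8$ ($C{\left(O,o \right)} = -4 - -12 = -4 + 12 = 8$)
$S{\left(B,Y \right)} = \left(1 + B\right) \left(2 - Y\right)$ ($S{\left(B,Y \right)} = \left(B + 1\right) \left(2 - Y\right) = \left(1 + B\right) \left(2 - Y\right)$)
$\frac{S{\left(-24,C{\left(5,3 \right)} \right)}}{-4404} - \frac{3599}{-4704} = \frac{\left(-1\right) \left(1 - 24\right) \left(-2 + 8\right)}{-4404} - \frac{3599}{-4704} = \left(-1\right) \left(-23\right) 6 \left(- \frac{1}{4404}\right) - - \frac{3599}{4704} = 138 \left(- \frac{1}{4404}\right) + \frac{3599}{4704} = - \frac{23}{734} + \frac{3599}{4704} = \frac{1266737}{1726368}$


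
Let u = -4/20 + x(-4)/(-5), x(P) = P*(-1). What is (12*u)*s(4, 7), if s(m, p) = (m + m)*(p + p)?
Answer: -1344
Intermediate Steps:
x(P) = -P
s(m, p) = 4*m*p (s(m, p) = (2*m)*(2*p) = 4*m*p)
u = -1 (u = -4/20 - 1*(-4)/(-5) = -4*1/20 + 4*(-⅕) = -⅕ - ⅘ = -1)
(12*u)*s(4, 7) = (12*(-1))*(4*4*7) = -12*112 = -1344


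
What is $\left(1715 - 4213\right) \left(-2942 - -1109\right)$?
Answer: $4578834$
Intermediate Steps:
$\left(1715 - 4213\right) \left(-2942 - -1109\right) = - 2498 \left(-2942 + \left(-522 + 1631\right)\right) = - 2498 \left(-2942 + 1109\right) = \left(-2498\right) \left(-1833\right) = 4578834$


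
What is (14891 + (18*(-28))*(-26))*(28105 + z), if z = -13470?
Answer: 409706825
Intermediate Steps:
(14891 + (18*(-28))*(-26))*(28105 + z) = (14891 + (18*(-28))*(-26))*(28105 - 13470) = (14891 - 504*(-26))*14635 = (14891 + 13104)*14635 = 27995*14635 = 409706825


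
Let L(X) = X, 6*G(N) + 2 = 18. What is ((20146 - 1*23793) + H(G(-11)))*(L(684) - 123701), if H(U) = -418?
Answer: 500064105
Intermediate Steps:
G(N) = 8/3 (G(N) = -⅓ + (⅙)*18 = -⅓ + 3 = 8/3)
((20146 - 1*23793) + H(G(-11)))*(L(684) - 123701) = ((20146 - 1*23793) - 418)*(684 - 123701) = ((20146 - 23793) - 418)*(-123017) = (-3647 - 418)*(-123017) = -4065*(-123017) = 500064105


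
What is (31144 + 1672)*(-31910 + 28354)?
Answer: -116693696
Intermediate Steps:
(31144 + 1672)*(-31910 + 28354) = 32816*(-3556) = -116693696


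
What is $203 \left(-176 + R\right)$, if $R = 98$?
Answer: $-15834$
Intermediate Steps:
$203 \left(-176 + R\right) = 203 \left(-176 + 98\right) = 203 \left(-78\right) = -15834$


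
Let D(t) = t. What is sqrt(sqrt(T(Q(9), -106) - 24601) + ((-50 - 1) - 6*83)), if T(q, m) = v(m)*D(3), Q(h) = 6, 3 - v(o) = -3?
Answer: sqrt(-549 + I*sqrt(24583)) ≈ 3.3129 + 23.664*I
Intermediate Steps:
v(o) = 6 (v(o) = 3 - 1*(-3) = 3 + 3 = 6)
T(q, m) = 18 (T(q, m) = 6*3 = 18)
sqrt(sqrt(T(Q(9), -106) - 24601) + ((-50 - 1) - 6*83)) = sqrt(sqrt(18 - 24601) + ((-50 - 1) - 6*83)) = sqrt(sqrt(-24583) + (-51 - 498)) = sqrt(I*sqrt(24583) - 549) = sqrt(-549 + I*sqrt(24583))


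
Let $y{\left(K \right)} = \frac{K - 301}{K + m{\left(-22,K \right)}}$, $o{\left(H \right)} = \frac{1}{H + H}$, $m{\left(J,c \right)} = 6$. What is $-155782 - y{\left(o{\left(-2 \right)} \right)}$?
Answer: $- \frac{3581781}{23} \approx -1.5573 \cdot 10^{5}$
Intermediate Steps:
$o{\left(H \right)} = \frac{1}{2 H}$
$y{\left(K \right)} = \frac{-301 + K}{6 + K}$ ($y{\left(K \right)} = \frac{K - 301}{K + 6} = \frac{-301 + K}{6 + K}$)
$-155782 - y{\left(o{\left(-2 \right)} \right)} = -155782 - \frac{-301 + \frac{1}{2 \left(-2\right)}}{6 + \frac{1}{2 \left(-2\right)}} = -155782 - \frac{-301 + \frac{1}{2} \left(- \frac{1}{2}\right)}{6 + \frac{1}{2} \left(- \frac{1}{2}\right)} = -155782 - \frac{-301 - \frac{1}{4}}{6 - \frac{1}{4}} = -155782 - \frac{1}{\frac{23}{4}} \left(- \frac{1205}{4}\right) = -155782 - \frac{4}{23} \left(- \frac{1205}{4}\right) = -155782 - - \frac{1205}{23} = -155782 + \frac{1205}{23} = - \frac{3581781}{23}$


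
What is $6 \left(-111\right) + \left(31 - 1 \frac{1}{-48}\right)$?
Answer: $- \frac{30479}{48} \approx -634.98$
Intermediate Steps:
$6 \left(-111\right) + \left(31 - 1 \frac{1}{-48}\right) = -666 + \left(31 - 1 \left(- \frac{1}{48}\right)\right) = -666 + \left(31 - - \frac{1}{48}\right) = -666 + \left(31 + \frac{1}{48}\right) = -666 + \frac{1489}{48} = - \frac{30479}{48}$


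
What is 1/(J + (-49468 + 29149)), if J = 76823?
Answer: 1/56504 ≈ 1.7698e-5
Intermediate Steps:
1/(J + (-49468 + 29149)) = 1/(76823 + (-49468 + 29149)) = 1/(76823 - 20319) = 1/56504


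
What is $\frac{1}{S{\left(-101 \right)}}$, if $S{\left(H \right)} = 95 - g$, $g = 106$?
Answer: $- \frac{1}{11} \approx -0.090909$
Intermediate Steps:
$S{\left(H \right)} = -11$ ($S{\left(H \right)} = 95 - 106 = -11$)
$\frac{1}{S{\left(-101 \right)}} = \frac{1}{-11} = - \frac{1}{11}$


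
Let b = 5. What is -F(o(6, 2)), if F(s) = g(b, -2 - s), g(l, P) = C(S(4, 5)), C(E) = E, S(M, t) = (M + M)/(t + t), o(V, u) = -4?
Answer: -⅘ ≈ -0.80000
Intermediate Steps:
S(M, t) = M/t (S(M, t) = (2*M)/((2*t)) = (2*M)*(1/(2*t)) = M/t)
g(l, P) = ⅘ (g(l, P) = 4/5 = 4*(⅕) = ⅘)
F(s) = ⅘
-F(o(6, 2)) = -1*⅘ = -⅘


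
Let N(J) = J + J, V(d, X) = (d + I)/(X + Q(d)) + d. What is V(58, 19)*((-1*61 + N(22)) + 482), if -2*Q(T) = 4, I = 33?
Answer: 500805/17 ≈ 29459.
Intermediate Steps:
Q(T) = -2 (Q(T) = -½*4 = -2)
V(d, X) = d + (33 + d)/(-2 + X) (V(d, X) = (d + 33)/(X - 2) + d = (33 + d)/(-2 + X) + d = d + (33 + d)/(-2 + X))
N(J) = 2*J
V(58, 19)*((-1*61 + N(22)) + 482) = ((33 - 1*58 + 19*58)/(-2 + 19))*((-1*61 + 2*22) + 482) = ((33 - 58 + 1102)/17)*((-61 + 44) + 482) = ((1/17)*1077)*(-17 + 482) = (1077/17)*465 = 500805/17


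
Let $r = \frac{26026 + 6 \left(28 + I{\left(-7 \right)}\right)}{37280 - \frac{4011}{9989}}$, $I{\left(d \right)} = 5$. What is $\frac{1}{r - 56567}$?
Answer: $- \frac{53197987}{3009213108981} \approx -1.7678 \cdot 10^{-5}$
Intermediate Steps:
$r = \frac{37421648}{53197987}$ ($r = \frac{26026 + 6 \left(28 + 5\right)}{37280 - \frac{4011}{9989}} = \frac{26026 + 6 \cdot 33}{37280 - \frac{573}{1427}} = \frac{26026 + 198}{37280 - \frac{573}{1427}} = \frac{26224}{\frac{53197987}{1427}} = 26224 \cdot \frac{1427}{53197987} = \frac{37421648}{53197987} \approx 0.70344$)
$\frac{1}{r - 56567} = \frac{1}{\frac{37421648}{53197987} - 56567} = \frac{1}{- \frac{3009213108981}{53197987}} = - \frac{53197987}{3009213108981}$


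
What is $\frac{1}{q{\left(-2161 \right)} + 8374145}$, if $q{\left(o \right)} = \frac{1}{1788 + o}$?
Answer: $\frac{373}{3123556084} \approx 1.1942 \cdot 10^{-7}$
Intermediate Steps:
$\frac{1}{q{\left(-2161 \right)} + 8374145} = \frac{1}{\frac{1}{1788 - 2161} + 8374145} = \frac{1}{\frac{1}{-373} + 8374145} = \frac{1}{- \frac{1}{373} + 8374145} = \frac{1}{\frac{3123556084}{373}} = \frac{373}{3123556084}$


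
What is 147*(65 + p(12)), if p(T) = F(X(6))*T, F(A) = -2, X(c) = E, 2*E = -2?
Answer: 6027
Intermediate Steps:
E = -1 (E = (½)*(-2) = -1)
X(c) = -1
p(T) = -2*T
147*(65 + p(12)) = 147*(65 - 2*12) = 147*(65 - 24) = 147*41 = 6027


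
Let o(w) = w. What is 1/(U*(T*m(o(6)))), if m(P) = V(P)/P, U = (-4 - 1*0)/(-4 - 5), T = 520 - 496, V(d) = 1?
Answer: 9/16 ≈ 0.56250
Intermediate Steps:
T = 24
U = 4/9 (U = (-4 + 0)/(-9) = -4*(-⅑) = 4/9 ≈ 0.44444)
m(P) = 1/P
1/(U*(T*m(o(6)))) = 1/(4*(24/6)/9) = 1/(4*(24*(⅙))/9) = 1/((4/9)*4) = 1/(16/9) = 9/16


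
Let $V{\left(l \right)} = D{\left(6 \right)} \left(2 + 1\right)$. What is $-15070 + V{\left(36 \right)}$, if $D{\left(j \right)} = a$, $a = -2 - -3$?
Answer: $-15067$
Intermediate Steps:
$a = 1$ ($a = -2 + 3 = 1$)
$D{\left(j \right)} = 1$
$V{\left(l \right)} = 3$ ($V{\left(l \right)} = 1 \left(2 + 1\right) = 1 \cdot 3 = 3$)
$-15070 + V{\left(36 \right)} = -15070 + 3 = -15067$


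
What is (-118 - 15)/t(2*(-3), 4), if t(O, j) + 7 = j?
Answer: 133/3 ≈ 44.333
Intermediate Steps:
t(O, j) = -7 + j
(-118 - 15)/t(2*(-3), 4) = (-118 - 15)/(-7 + 4) = -133/(-3) = -133*(-⅓) = 133/3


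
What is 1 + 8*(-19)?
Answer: -151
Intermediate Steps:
1 + 8*(-19) = 1 - 152 = -151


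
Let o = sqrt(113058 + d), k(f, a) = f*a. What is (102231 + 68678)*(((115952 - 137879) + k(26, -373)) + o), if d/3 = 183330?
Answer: -5404997125 + 1025454*sqrt(18418) ≈ -5.2658e+9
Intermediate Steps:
k(f, a) = a*f
d = 549990 (d = 3*183330 = 549990)
o = 6*sqrt(18418) (o = sqrt(113058 + 549990) = sqrt(663048) = 6*sqrt(18418) ≈ 814.28)
(102231 + 68678)*(((115952 - 137879) + k(26, -373)) + o) = (102231 + 68678)*(((115952 - 137879) - 373*26) + 6*sqrt(18418)) = 170909*((-21927 - 9698) + 6*sqrt(18418)) = 170909*(-31625 + 6*sqrt(18418)) = -5404997125 + 1025454*sqrt(18418)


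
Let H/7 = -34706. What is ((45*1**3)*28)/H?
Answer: -90/17353 ≈ -0.0051864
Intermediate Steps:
H = -242942 (H = 7*(-34706) = -242942)
((45*1**3)*28)/H = ((45*1**3)*28)/(-242942) = ((45*1)*28)*(-1/242942) = (45*28)*(-1/242942) = 1260*(-1/242942) = -90/17353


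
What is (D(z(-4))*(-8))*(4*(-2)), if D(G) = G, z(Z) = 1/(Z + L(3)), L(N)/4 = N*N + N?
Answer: 16/11 ≈ 1.4545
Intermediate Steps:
L(N) = 4*N + 4*N² (L(N) = 4*(N*N + N) = 4*(N² + N) = 4*(N + N²) = 4*N + 4*N²)
z(Z) = 1/(48 + Z) (z(Z) = 1/(Z + 4*3*(1 + 3)) = 1/(Z + 4*3*4) = 1/(Z + 48) = 1/(48 + Z))
(D(z(-4))*(-8))*(4*(-2)) = (-8/(48 - 4))*(4*(-2)) = (-8/44)*(-8) = ((1/44)*(-8))*(-8) = -2/11*(-8) = 16/11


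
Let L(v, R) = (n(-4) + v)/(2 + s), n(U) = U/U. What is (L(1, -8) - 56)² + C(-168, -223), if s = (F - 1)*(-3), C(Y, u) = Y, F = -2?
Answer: 356668/121 ≈ 2947.7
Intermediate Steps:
n(U) = 1
s = 9 (s = (-2 - 1)*(-3) = -3*(-3) = 9)
L(v, R) = 1/11 + v/11 (L(v, R) = (1 + v)/(2 + 9) = (1 + v)/11 = (1 + v)*(1/11) = 1/11 + v/11)
(L(1, -8) - 56)² + C(-168, -223) = ((1/11 + (1/11)*1) - 56)² - 168 = ((1/11 + 1/11) - 56)² - 168 = (2/11 - 56)² - 168 = (-614/11)² - 168 = 376996/121 - 168 = 356668/121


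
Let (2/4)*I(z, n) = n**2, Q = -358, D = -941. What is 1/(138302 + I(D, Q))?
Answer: 1/394630 ≈ 2.5340e-6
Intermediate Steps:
I(z, n) = 2*n**2
1/(138302 + I(D, Q)) = 1/(138302 + 2*(-358)**2) = 1/(138302 + 2*128164) = 1/(138302 + 256328) = 1/394630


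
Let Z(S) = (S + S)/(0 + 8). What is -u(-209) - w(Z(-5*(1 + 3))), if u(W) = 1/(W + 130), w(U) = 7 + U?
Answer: -157/79 ≈ -1.9873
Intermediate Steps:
Z(S) = S/4 (Z(S) = (2*S)/8 = (2*S)*(⅛) = S/4)
u(W) = 1/(130 + W)
-u(-209) - w(Z(-5*(1 + 3))) = -1/(130 - 209) - (7 + (-5*(1 + 3))/4) = -1/(-79) - (7 + (-5*4)/4) = -1*(-1/79) - (7 + (¼)*(-20)) = 1/79 - (7 - 5) = 1/79 - 1*2 = 1/79 - 2 = -157/79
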